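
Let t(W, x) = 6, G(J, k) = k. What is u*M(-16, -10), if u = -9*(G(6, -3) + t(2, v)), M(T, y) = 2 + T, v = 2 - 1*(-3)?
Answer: 378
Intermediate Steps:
v = 5 (v = 2 + 3 = 5)
u = -27 (u = -9*(-3 + 6) = -9*3 = -27)
u*M(-16, -10) = -27*(2 - 16) = -27*(-14) = 378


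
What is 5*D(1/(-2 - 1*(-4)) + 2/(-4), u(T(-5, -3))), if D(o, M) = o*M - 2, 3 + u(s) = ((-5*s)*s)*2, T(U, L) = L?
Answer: -10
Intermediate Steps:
u(s) = -3 - 10*s² (u(s) = -3 + ((-5*s)*s)*2 = -3 - 5*s²*2 = -3 - 10*s²)
D(o, M) = -2 + M*o (D(o, M) = M*o - 2 = -2 + M*o)
5*D(1/(-2 - 1*(-4)) + 2/(-4), u(T(-5, -3))) = 5*(-2 + (-3 - 10*(-3)²)*(1/(-2 - 1*(-4)) + 2/(-4))) = 5*(-2 + (-3 - 10*9)*(1/(-2 + 4) + 2*(-¼))) = 5*(-2 + (-3 - 90)*(1/2 - ½)) = 5*(-2 - 93*(1*(½) - ½)) = 5*(-2 - 93*(½ - ½)) = 5*(-2 - 93*0) = 5*(-2 + 0) = 5*(-2) = -10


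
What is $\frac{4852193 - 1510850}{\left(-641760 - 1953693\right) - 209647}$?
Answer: $- \frac{3341343}{2805100} \approx -1.1912$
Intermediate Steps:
$\frac{4852193 - 1510850}{\left(-641760 - 1953693\right) - 209647} = \frac{3341343}{-2595453 - 209647} = \frac{3341343}{-2805100} = 3341343 \left(- \frac{1}{2805100}\right) = - \frac{3341343}{2805100}$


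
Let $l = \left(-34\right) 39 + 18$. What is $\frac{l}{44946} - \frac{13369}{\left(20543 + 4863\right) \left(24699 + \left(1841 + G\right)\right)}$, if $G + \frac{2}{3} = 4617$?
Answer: $- \frac{517979245789}{17788678544274} \approx -0.029118$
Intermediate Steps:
$G = \frac{13849}{3}$ ($G = - \frac{2}{3} + 4617 = \frac{13849}{3} \approx 4616.3$)
$l = -1308$ ($l = -1326 + 18 = -1308$)
$\frac{l}{44946} - \frac{13369}{\left(20543 + 4863\right) \left(24699 + \left(1841 + G\right)\right)} = - \frac{1308}{44946} - \frac{13369}{\left(20543 + 4863\right) \left(24699 + \left(1841 + \frac{13849}{3}\right)\right)} = \left(-1308\right) \frac{1}{44946} - \frac{13369}{25406 \left(24699 + \frac{19372}{3}\right)} = - \frac{218}{7491} - \frac{13369}{25406 \cdot \frac{93469}{3}} = - \frac{218}{7491} - \frac{13369}{\frac{2374673414}{3}} = - \frac{218}{7491} - \frac{40107}{2374673414} = - \frac{517979245789}{17788678544274}$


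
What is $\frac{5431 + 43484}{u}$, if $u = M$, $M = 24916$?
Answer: $\frac{48915}{24916} \approx 1.9632$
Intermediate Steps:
$u = 24916$
$\frac{5431 + 43484}{u} = \frac{5431 + 43484}{24916} = 48915 \cdot \frac{1}{24916} = \frac{48915}{24916}$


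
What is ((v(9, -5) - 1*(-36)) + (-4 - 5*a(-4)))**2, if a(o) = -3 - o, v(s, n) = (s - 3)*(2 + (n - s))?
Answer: 2025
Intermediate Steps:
v(s, n) = (-3 + s)*(2 + n - s)
((v(9, -5) - 1*(-36)) + (-4 - 5*a(-4)))**2 = (((-6 - 1*9**2 - 3*(-5) + 5*9 - 5*9) - 1*(-36)) + (-4 - 5*(-3 - 1*(-4))))**2 = (((-6 - 1*81 + 15 + 45 - 45) + 36) + (-4 - 5*(-3 + 4)))**2 = (((-6 - 81 + 15 + 45 - 45) + 36) + (-4 - 5*1))**2 = ((-72 + 36) + (-4 - 5))**2 = (-36 - 9)**2 = (-45)**2 = 2025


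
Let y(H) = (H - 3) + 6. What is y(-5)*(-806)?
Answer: 1612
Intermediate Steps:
y(H) = 3 + H (y(H) = (-3 + H) + 6 = 3 + H)
y(-5)*(-806) = (3 - 5)*(-806) = -2*(-806) = 1612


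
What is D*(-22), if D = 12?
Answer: -264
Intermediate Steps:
D*(-22) = 12*(-22) = -264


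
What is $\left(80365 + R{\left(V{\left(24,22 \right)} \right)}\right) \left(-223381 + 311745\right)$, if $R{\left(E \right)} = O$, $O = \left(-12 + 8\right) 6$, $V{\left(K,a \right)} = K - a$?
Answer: $7099252124$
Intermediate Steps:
$O = -24$ ($O = \left(-4\right) 6 = -24$)
$R{\left(E \right)} = -24$
$\left(80365 + R{\left(V{\left(24,22 \right)} \right)}\right) \left(-223381 + 311745\right) = \left(80365 - 24\right) \left(-223381 + 311745\right) = 80341 \cdot 88364 = 7099252124$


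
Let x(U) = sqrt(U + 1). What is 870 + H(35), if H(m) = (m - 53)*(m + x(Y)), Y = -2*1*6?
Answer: 240 - 18*I*sqrt(11) ≈ 240.0 - 59.699*I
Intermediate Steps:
Y = -12 (Y = -2*6 = -12)
x(U) = sqrt(1 + U)
H(m) = (-53 + m)*(m + I*sqrt(11)) (H(m) = (m - 53)*(m + sqrt(1 - 12)) = (-53 + m)*(m + sqrt(-11)) = (-53 + m)*(m + I*sqrt(11)))
870 + H(35) = 870 + (35**2 - 53*35 - 53*I*sqrt(11) + I*35*sqrt(11)) = 870 + (1225 - 1855 - 53*I*sqrt(11) + 35*I*sqrt(11)) = 870 + (-630 - 18*I*sqrt(11)) = 240 - 18*I*sqrt(11)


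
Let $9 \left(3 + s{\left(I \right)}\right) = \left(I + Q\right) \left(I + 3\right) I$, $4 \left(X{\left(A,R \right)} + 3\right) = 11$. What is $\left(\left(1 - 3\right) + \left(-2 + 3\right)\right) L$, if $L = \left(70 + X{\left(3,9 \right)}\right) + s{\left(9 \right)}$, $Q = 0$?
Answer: $- \frac{699}{4} \approx -174.75$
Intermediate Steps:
$X{\left(A,R \right)} = - \frac{1}{4}$ ($X{\left(A,R \right)} = -3 + \frac{1}{4} \cdot 11 = -3 + \frac{11}{4} = - \frac{1}{4}$)
$s{\left(I \right)} = -3 + \frac{I^{2} \left(3 + I\right)}{9}$ ($s{\left(I \right)} = -3 + \frac{\left(I + 0\right) \left(I + 3\right) I}{9} = -3 + \frac{I \left(3 + I\right) I}{9} = -3 + \frac{I^{2} \left(3 + I\right)}{9}$)
$L = \frac{699}{4}$ ($L = \left(70 - \frac{1}{4}\right) + \left(-3 + \frac{9^{2}}{3} + \frac{9^{3}}{9}\right) = \frac{279}{4} + \left(-3 + \frac{1}{3} \cdot 81 + \frac{1}{9} \cdot 729\right) = \frac{279}{4} + \left(-3 + 27 + 81\right) = \frac{279}{4} + 105 = \frac{699}{4} \approx 174.75$)
$\left(\left(1 - 3\right) + \left(-2 + 3\right)\right) L = \left(\left(1 - 3\right) + \left(-2 + 3\right)\right) \frac{699}{4} = \left(-2 + 1\right) \frac{699}{4} = \left(-1\right) \frac{699}{4} = - \frac{699}{4}$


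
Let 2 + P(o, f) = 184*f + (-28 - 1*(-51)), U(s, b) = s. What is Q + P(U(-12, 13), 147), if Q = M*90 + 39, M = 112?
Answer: 37188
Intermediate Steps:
P(o, f) = 21 + 184*f (P(o, f) = -2 + (184*f + (-28 - 1*(-51))) = -2 + (184*f + (-28 + 51)) = -2 + (184*f + 23) = -2 + (23 + 184*f) = 21 + 184*f)
Q = 10119 (Q = 112*90 + 39 = 10080 + 39 = 10119)
Q + P(U(-12, 13), 147) = 10119 + (21 + 184*147) = 10119 + (21 + 27048) = 10119 + 27069 = 37188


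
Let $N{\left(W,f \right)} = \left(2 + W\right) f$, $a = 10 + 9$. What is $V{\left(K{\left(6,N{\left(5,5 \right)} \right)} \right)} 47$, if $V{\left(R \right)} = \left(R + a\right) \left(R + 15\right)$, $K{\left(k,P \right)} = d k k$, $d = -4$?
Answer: $757875$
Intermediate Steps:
$a = 19$
$N{\left(W,f \right)} = f \left(2 + W\right)$
$K{\left(k,P \right)} = - 4 k^{2}$ ($K{\left(k,P \right)} = - 4 k k = - 4 k^{2}$)
$V{\left(R \right)} = \left(15 + R\right) \left(19 + R\right)$ ($V{\left(R \right)} = \left(R + 19\right) \left(R + 15\right) = \left(19 + R\right) \left(15 + R\right) = \left(15 + R\right) \left(19 + R\right)$)
$V{\left(K{\left(6,N{\left(5,5 \right)} \right)} \right)} 47 = \left(285 + \left(- 4 \cdot 6^{2}\right)^{2} + 34 \left(- 4 \cdot 6^{2}\right)\right) 47 = \left(285 + \left(\left(-4\right) 36\right)^{2} + 34 \left(\left(-4\right) 36\right)\right) 47 = \left(285 + \left(-144\right)^{2} + 34 \left(-144\right)\right) 47 = \left(285 + 20736 - 4896\right) 47 = 16125 \cdot 47 = 757875$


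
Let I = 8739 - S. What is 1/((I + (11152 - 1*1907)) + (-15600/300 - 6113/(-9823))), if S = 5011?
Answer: 9823/126929096 ≈ 7.7390e-5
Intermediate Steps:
I = 3728 (I = 8739 - 1*5011 = 8739 - 5011 = 3728)
1/((I + (11152 - 1*1907)) + (-15600/300 - 6113/(-9823))) = 1/((3728 + (11152 - 1*1907)) + (-15600/300 - 6113/(-9823))) = 1/((3728 + (11152 - 1907)) + (-15600*1/300 - 6113*(-1/9823))) = 1/((3728 + 9245) + (-52 + 6113/9823)) = 1/(12973 - 504683/9823) = 1/(126929096/9823) = 9823/126929096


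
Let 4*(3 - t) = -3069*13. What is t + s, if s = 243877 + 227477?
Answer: 1925325/4 ≈ 4.8133e+5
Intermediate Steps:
s = 471354
t = 39909/4 (t = 3 - (-3069)*13/4 = 3 - 1/4*(-39897) = 3 + 39897/4 = 39909/4 ≈ 9977.3)
t + s = 39909/4 + 471354 = 1925325/4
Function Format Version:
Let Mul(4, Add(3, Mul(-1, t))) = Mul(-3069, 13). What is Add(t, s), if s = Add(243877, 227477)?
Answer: Rational(1925325, 4) ≈ 4.8133e+5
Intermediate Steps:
s = 471354
t = Rational(39909, 4) (t = Add(3, Mul(Rational(-1, 4), Mul(-3069, 13))) = Add(3, Mul(Rational(-1, 4), -39897)) = Add(3, Rational(39897, 4)) = Rational(39909, 4) ≈ 9977.3)
Add(t, s) = Add(Rational(39909, 4), 471354) = Rational(1925325, 4)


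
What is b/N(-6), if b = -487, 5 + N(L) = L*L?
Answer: -487/31 ≈ -15.710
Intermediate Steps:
N(L) = -5 + L² (N(L) = -5 + L*L = -5 + L²)
b/N(-6) = -487/(-5 + (-6)²) = -487/(-5 + 36) = -487/31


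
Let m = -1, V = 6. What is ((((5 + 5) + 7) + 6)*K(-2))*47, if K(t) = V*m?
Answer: -6486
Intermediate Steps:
K(t) = -6 (K(t) = 6*(-1) = -6)
((((5 + 5) + 7) + 6)*K(-2))*47 = ((((5 + 5) + 7) + 6)*(-6))*47 = (((10 + 7) + 6)*(-6))*47 = ((17 + 6)*(-6))*47 = (23*(-6))*47 = -138*47 = -6486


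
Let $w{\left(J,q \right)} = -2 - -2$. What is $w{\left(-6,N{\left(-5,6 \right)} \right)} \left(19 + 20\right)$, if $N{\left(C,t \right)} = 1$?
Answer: $0$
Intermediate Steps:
$w{\left(J,q \right)} = 0$ ($w{\left(J,q \right)} = -2 + 2 = 0$)
$w{\left(-6,N{\left(-5,6 \right)} \right)} \left(19 + 20\right) = 0 \left(19 + 20\right) = 0 \cdot 39 = 0$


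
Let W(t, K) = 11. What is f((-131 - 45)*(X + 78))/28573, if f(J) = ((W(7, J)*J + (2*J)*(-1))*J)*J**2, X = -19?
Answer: 104640842406887424/28573 ≈ 3.6622e+12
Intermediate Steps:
f(J) = 9*J**4 (f(J) = ((11*J + (2*J)*(-1))*J)*J**2 = ((11*J - 2*J)*J)*J**2 = ((9*J)*J)*J**2 = (9*J**2)*J**2 = 9*J**4)
f((-131 - 45)*(X + 78))/28573 = (9*((-131 - 45)*(-19 + 78))**4)/28573 = (9*(-176*59)**4)*(1/28573) = (9*(-10384)**4)*(1/28573) = (9*11626760267431936)*(1/28573) = 104640842406887424*(1/28573) = 104640842406887424/28573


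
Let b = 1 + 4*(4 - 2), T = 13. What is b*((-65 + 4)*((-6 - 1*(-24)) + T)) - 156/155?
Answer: -2638101/155 ≈ -17020.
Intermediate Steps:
b = 9 (b = 1 + 4*2 = 1 + 8 = 9)
b*((-65 + 4)*((-6 - 1*(-24)) + T)) - 156/155 = 9*((-65 + 4)*((-6 - 1*(-24)) + 13)) - 156/155 = 9*(-61*((-6 + 24) + 13)) - 156*1/155 = 9*(-61*(18 + 13)) - 156/155 = 9*(-61*31) - 156/155 = 9*(-1891) - 156/155 = -17019 - 156/155 = -2638101/155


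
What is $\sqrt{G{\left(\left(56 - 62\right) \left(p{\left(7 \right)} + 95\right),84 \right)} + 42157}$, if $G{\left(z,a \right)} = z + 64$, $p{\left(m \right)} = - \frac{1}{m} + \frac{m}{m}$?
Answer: $\frac{\sqrt{2040647}}{7} \approx 204.07$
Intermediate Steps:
$p{\left(m \right)} = 1 - \frac{1}{m}$ ($p{\left(m \right)} = - \frac{1}{m} + 1 = 1 - \frac{1}{m}$)
$G{\left(z,a \right)} = 64 + z$
$\sqrt{G{\left(\left(56 - 62\right) \left(p{\left(7 \right)} + 95\right),84 \right)} + 42157} = \sqrt{\left(64 + \left(56 - 62\right) \left(\frac{-1 + 7}{7} + 95\right)\right) + 42157} = \sqrt{\left(64 - 6 \left(\frac{1}{7} \cdot 6 + 95\right)\right) + 42157} = \sqrt{\left(64 - 6 \left(\frac{6}{7} + 95\right)\right) + 42157} = \sqrt{\left(64 - \frac{4026}{7}\right) + 42157} = \sqrt{- \frac{3578}{7} + 42157} = \sqrt{\frac{291521}{7}} = \frac{\sqrt{2040647}}{7}$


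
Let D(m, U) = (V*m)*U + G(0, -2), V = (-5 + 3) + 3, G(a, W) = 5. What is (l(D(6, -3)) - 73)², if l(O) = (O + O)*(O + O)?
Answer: 363609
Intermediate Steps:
V = 1 (V = -2 + 3 = 1)
D(m, U) = 5 + U*m (D(m, U) = (1*m)*U + 5 = m*U + 5 = U*m + 5 = 5 + U*m)
l(O) = 4*O² (l(O) = (2*O)*(2*O) = 4*O²)
(l(D(6, -3)) - 73)² = (4*(5 - 3*6)² - 73)² = (4*(5 - 18)² - 73)² = (4*(-13)² - 73)² = (4*169 - 73)² = (676 - 73)² = 603² = 363609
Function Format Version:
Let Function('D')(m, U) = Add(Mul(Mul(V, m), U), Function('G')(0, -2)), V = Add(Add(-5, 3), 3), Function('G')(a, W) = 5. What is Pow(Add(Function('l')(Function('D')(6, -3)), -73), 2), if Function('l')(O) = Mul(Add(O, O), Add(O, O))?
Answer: 363609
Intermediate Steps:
V = 1 (V = Add(-2, 3) = 1)
Function('D')(m, U) = Add(5, Mul(U, m)) (Function('D')(m, U) = Add(Mul(Mul(1, m), U), 5) = Add(Mul(m, U), 5) = Add(Mul(U, m), 5) = Add(5, Mul(U, m)))
Function('l')(O) = Mul(4, Pow(O, 2)) (Function('l')(O) = Mul(Mul(2, O), Mul(2, O)) = Mul(4, Pow(O, 2)))
Pow(Add(Function('l')(Function('D')(6, -3)), -73), 2) = Pow(Add(Mul(4, Pow(Add(5, Mul(-3, 6)), 2)), -73), 2) = Pow(Add(Mul(4, Pow(Add(5, -18), 2)), -73), 2) = Pow(Add(Mul(4, Pow(-13, 2)), -73), 2) = Pow(Add(Mul(4, 169), -73), 2) = Pow(Add(676, -73), 2) = Pow(603, 2) = 363609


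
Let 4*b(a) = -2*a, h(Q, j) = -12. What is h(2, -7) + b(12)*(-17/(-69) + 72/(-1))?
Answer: 9626/23 ≈ 418.52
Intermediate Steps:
b(a) = -a/2 (b(a) = (-2*a)/4 = -a/2)
h(2, -7) + b(12)*(-17/(-69) + 72/(-1)) = -12 + (-½*12)*(-17/(-69) + 72/(-1)) = -12 - 6*(-17*(-1/69) + 72*(-1)) = -12 - 6*(17/69 - 72) = -12 - 6*(-4951/69) = -12 + 9902/23 = 9626/23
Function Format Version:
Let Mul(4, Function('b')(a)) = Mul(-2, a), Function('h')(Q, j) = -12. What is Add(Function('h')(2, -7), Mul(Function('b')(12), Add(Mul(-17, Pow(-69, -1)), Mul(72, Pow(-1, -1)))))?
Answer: Rational(9626, 23) ≈ 418.52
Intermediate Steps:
Function('b')(a) = Mul(Rational(-1, 2), a) (Function('b')(a) = Mul(Rational(1, 4), Mul(-2, a)) = Mul(Rational(-1, 2), a))
Add(Function('h')(2, -7), Mul(Function('b')(12), Add(Mul(-17, Pow(-69, -1)), Mul(72, Pow(-1, -1))))) = Add(-12, Mul(Mul(Rational(-1, 2), 12), Add(Mul(-17, Pow(-69, -1)), Mul(72, Pow(-1, -1))))) = Add(-12, Mul(-6, Add(Mul(-17, Rational(-1, 69)), Mul(72, -1)))) = Add(-12, Mul(-6, Add(Rational(17, 69), -72))) = Add(-12, Mul(-6, Rational(-4951, 69))) = Add(-12, Rational(9902, 23)) = Rational(9626, 23)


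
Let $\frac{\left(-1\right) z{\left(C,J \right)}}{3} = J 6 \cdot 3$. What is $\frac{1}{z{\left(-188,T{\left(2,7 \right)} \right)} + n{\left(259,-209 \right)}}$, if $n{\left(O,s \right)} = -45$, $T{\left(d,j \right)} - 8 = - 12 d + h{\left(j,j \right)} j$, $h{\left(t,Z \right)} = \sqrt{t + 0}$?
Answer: $- \frac{13}{5229} - \frac{2 \sqrt{7}}{1743} \approx -0.005522$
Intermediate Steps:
$h{\left(t,Z \right)} = \sqrt{t}$
$T{\left(d,j \right)} = 8 + j^{\frac{3}{2}} - 12 d$ ($T{\left(d,j \right)} = 8 - \left(12 d - \sqrt{j} j\right) = 8 - \left(- j^{\frac{3}{2}} + 12 d\right) = 8 + j^{\frac{3}{2}} - 12 d$)
$z{\left(C,J \right)} = - 54 J$ ($z{\left(C,J \right)} = - 3 J 6 \cdot 3 = - 3 J 18 = - 3 \cdot 18 J = - 54 J$)
$\frac{1}{z{\left(-188,T{\left(2,7 \right)} \right)} + n{\left(259,-209 \right)}} = \frac{1}{- 54 \left(8 + 7^{\frac{3}{2}} - 24\right) - 45} = \frac{1}{- 54 \left(8 + 7 \sqrt{7} - 24\right) - 45} = \frac{1}{- 54 \left(-16 + 7 \sqrt{7}\right) - 45} = \frac{1}{\left(864 - 378 \sqrt{7}\right) - 45} = \frac{1}{819 - 378 \sqrt{7}}$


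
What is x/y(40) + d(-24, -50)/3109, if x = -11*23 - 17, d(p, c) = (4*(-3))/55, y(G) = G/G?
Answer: -46168662/170995 ≈ -270.00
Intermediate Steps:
y(G) = 1
d(p, c) = -12/55 (d(p, c) = -12*1/55 = -12/55)
x = -270 (x = -253 - 17 = -270)
x/y(40) + d(-24, -50)/3109 = -270/1 - 12/55/3109 = -270*1 - 12/55*1/3109 = -270 - 12/170995 = -46168662/170995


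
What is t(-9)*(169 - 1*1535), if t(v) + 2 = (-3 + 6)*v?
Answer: 39614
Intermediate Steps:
t(v) = -2 + 3*v (t(v) = -2 + (-3 + 6)*v = -2 + 3*v)
t(-9)*(169 - 1*1535) = (-2 + 3*(-9))*(169 - 1*1535) = (-2 - 27)*(169 - 1535) = -29*(-1366) = 39614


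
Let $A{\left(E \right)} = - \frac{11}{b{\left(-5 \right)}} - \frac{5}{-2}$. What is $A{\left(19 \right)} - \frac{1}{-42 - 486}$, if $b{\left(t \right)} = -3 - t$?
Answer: $- \frac{1583}{528} \approx -2.9981$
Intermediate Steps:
$A{\left(E \right)} = -3$ ($A{\left(E \right)} = - \frac{11}{-3 - -5} - \frac{5}{-2} = - \frac{11}{-3 + 5} - - \frac{5}{2} = - \frac{11}{2} + \frac{5}{2} = -3$)
$A{\left(19 \right)} - \frac{1}{-42 - 486} = -3 - \frac{1}{-42 - 486} = -3 - \frac{1}{-528} = -3 - - \frac{1}{528} = -3 + \frac{1}{528} = - \frac{1583}{528}$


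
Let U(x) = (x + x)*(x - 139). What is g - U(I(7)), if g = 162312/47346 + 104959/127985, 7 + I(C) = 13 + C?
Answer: 254832305073/77686895 ≈ 3280.3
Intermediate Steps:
I(C) = 6 + C (I(C) = -7 + (13 + C) = 6 + C)
g = 330037053/77686895 (g = 162312*(1/47346) + 104959*(1/127985) = 27052/7891 + 104959/127985 = 330037053/77686895 ≈ 4.2483)
U(x) = 2*x*(-139 + x) (U(x) = (2*x)*(-139 + x) = 2*x*(-139 + x))
g - U(I(7)) = 330037053/77686895 - 2*(6 + 7)*(-139 + (6 + 7)) = 330037053/77686895 - 2*13*(-139 + 13) = 330037053/77686895 - 2*13*(-126) = 330037053/77686895 - 1*(-3276) = 330037053/77686895 + 3276 = 254832305073/77686895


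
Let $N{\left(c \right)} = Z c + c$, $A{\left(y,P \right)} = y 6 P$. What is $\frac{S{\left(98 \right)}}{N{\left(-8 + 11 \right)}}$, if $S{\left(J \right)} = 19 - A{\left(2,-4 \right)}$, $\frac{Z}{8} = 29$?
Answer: $\frac{67}{699} \approx 0.095851$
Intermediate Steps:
$A{\left(y,P \right)} = 6 P y$ ($A{\left(y,P \right)} = 6 y P = 6 P y$)
$Z = 232$ ($Z = 8 \cdot 29 = 232$)
$S{\left(J \right)} = 67$ ($S{\left(J \right)} = 19 - 6 \left(-4\right) 2 = 19 - -48 = 19 + 48 = 67$)
$N{\left(c \right)} = 233 c$ ($N{\left(c \right)} = 232 c + c = 233 c$)
$\frac{S{\left(98 \right)}}{N{\left(-8 + 11 \right)}} = \frac{67}{233 \left(-8 + 11\right)} = \frac{67}{233 \cdot 3} = \frac{67}{699}$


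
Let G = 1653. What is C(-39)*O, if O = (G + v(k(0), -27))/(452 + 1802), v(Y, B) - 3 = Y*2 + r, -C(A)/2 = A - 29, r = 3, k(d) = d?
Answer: 16116/161 ≈ 100.10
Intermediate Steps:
C(A) = 58 - 2*A (C(A) = -2*(A - 29) = -2*(-29 + A) = 58 - 2*A)
v(Y, B) = 6 + 2*Y (v(Y, B) = 3 + (Y*2 + 3) = 3 + (2*Y + 3) = 3 + (3 + 2*Y) = 6 + 2*Y)
O = 237/322 (O = (1653 + (6 + 2*0))/(452 + 1802) = (1653 + (6 + 0))/2254 = (1653 + 6)*(1/2254) = 1659*(1/2254) = 237/322 ≈ 0.73602)
C(-39)*O = (58 - 2*(-39))*(237/322) = (58 + 78)*(237/322) = 136*(237/322) = 16116/161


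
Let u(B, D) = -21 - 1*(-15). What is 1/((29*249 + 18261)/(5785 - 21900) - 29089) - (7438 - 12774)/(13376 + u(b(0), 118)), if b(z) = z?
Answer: 1250636576181/3133892683145 ≈ 0.39907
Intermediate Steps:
u(B, D) = -6 (u(B, D) = -21 + 15 = -6)
1/((29*249 + 18261)/(5785 - 21900) - 29089) - (7438 - 12774)/(13376 + u(b(0), 118)) = 1/((29*249 + 18261)/(5785 - 21900) - 29089) - (7438 - 12774)/(13376 - 6) = 1/((7221 + 18261)/(-16115) - 29089) - (-5336)/13370 = 1/(25482*(-1/16115) - 29089) - (-5336)/13370 = 1/(-25482/16115 - 29089) - 1*(-2668/6685) = 1/(-468794717/16115) + 2668/6685 = -16115/468794717 + 2668/6685 = 1250636576181/3133892683145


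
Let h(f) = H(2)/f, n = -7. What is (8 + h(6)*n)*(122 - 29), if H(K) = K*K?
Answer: 310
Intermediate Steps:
H(K) = K**2
h(f) = 4/f (h(f) = 2**2/f = 4/f)
(8 + h(6)*n)*(122 - 29) = (8 + (4/6)*(-7))*(122 - 29) = (8 + (4*(1/6))*(-7))*93 = (8 + (2/3)*(-7))*93 = (8 - 14/3)*93 = (10/3)*93 = 310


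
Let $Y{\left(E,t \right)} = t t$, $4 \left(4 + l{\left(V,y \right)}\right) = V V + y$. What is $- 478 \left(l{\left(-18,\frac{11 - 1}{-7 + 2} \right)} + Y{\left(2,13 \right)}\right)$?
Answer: $-117349$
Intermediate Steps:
$l{\left(V,y \right)} = -4 + \frac{y}{4} + \frac{V^{2}}{4}$ ($l{\left(V,y \right)} = -4 + \frac{V V + y}{4} = -4 + \frac{V^{2} + y}{4} = -4 + \frac{y + V^{2}}{4} = -4 + \left(\frac{y}{4} + \frac{V^{2}}{4}\right) = -4 + \frac{y}{4} + \frac{V^{2}}{4}$)
$Y{\left(E,t \right)} = t^{2}$
$- 478 \left(l{\left(-18,\frac{11 - 1}{-7 + 2} \right)} + Y{\left(2,13 \right)}\right) = - 478 \left(\left(-4 + \frac{\left(11 - 1\right) \frac{1}{-7 + 2}}{4} + \frac{\left(-18\right)^{2}}{4}\right) + 13^{2}\right) = - 478 \left(\left(-4 + \frac{10 \frac{1}{-5}}{4} + \frac{1}{4} \cdot 324\right) + 169\right) = - 478 \left(\left(-4 + \frac{10 \left(- \frac{1}{5}\right)}{4} + 81\right) + 169\right) = - 478 \left(\left(-4 + \frac{1}{4} \left(-2\right) + 81\right) + 169\right) = - 478 \left(\left(-4 - \frac{1}{2} + 81\right) + 169\right) = - 478 \left(\frac{153}{2} + 169\right) = \left(-478\right) \frac{491}{2} = -117349$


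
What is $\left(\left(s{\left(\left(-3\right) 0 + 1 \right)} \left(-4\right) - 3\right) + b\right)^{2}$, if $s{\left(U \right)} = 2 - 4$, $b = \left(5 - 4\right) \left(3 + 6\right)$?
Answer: $196$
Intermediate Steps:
$b = 9$ ($b = 1 \cdot 9 = 9$)
$s{\left(U \right)} = -2$
$\left(\left(s{\left(\left(-3\right) 0 + 1 \right)} \left(-4\right) - 3\right) + b\right)^{2} = \left(\left(\left(-2\right) \left(-4\right) - 3\right) + 9\right)^{2} = \left(\left(8 - 3\right) + 9\right)^{2} = \left(5 + 9\right)^{2} = 14^{2} = 196$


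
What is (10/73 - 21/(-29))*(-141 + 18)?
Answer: -224229/2117 ≈ -105.92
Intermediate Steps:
(10/73 - 21/(-29))*(-141 + 18) = (10*(1/73) - 21*(-1/29))*(-123) = (10/73 + 21/29)*(-123) = (1823/2117)*(-123) = -224229/2117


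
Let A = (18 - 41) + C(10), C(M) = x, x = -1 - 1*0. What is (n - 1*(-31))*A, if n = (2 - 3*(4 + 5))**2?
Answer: -15744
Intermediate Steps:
n = 625 (n = (2 - 3*9)**2 = (2 - 27)**2 = (-25)**2 = 625)
x = -1 (x = -1 + 0 = -1)
C(M) = -1
A = -24 (A = (18 - 41) - 1 = -23 - 1 = -24)
(n - 1*(-31))*A = (625 - 1*(-31))*(-24) = (625 + 31)*(-24) = 656*(-24) = -15744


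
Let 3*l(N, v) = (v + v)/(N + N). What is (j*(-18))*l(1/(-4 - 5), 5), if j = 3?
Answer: 810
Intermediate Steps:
l(N, v) = v/(3*N) (l(N, v) = ((v + v)/(N + N))/3 = ((2*v)/((2*N)))/3 = ((2*v)*(1/(2*N)))/3 = (v/N)/3 = v/(3*N))
(j*(-18))*l(1/(-4 - 5), 5) = (3*(-18))*((⅓)*5/1/(-4 - 5)) = -18*5/(1/(-9)) = -18*5/(-⅑) = -18*5*(-9) = -54*(-15) = 810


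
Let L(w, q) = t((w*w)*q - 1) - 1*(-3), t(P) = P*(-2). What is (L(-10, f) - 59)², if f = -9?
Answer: 3048516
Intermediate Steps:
t(P) = -2*P
L(w, q) = 5 - 2*q*w² (L(w, q) = -2*((w*w)*q - 1) - 1*(-3) = -2*(w²*q - 1) + 3 = -2*(q*w² - 1) + 3 = -2*(-1 + q*w²) + 3 = (2 - 2*q*w²) + 3 = 5 - 2*q*w²)
(L(-10, f) - 59)² = ((5 - 2*(-9)*(-10)²) - 59)² = ((5 - 2*(-9)*100) - 59)² = ((5 + 1800) - 59)² = (1805 - 59)² = 1746² = 3048516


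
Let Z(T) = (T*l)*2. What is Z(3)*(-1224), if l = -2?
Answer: 14688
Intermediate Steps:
Z(T) = -4*T (Z(T) = (T*(-2))*2 = -2*T*2 = -4*T)
Z(3)*(-1224) = -4*3*(-1224) = -12*(-1224) = 14688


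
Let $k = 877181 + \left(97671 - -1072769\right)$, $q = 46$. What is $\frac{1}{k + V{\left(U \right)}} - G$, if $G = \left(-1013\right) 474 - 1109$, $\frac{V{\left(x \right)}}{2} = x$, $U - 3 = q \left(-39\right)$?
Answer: $\frac{983736693570}{2044039} \approx 4.8127 \cdot 10^{5}$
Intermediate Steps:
$U = -1791$ ($U = 3 + 46 \left(-39\right) = 3 - 1794 = -1791$)
$V{\left(x \right)} = 2 x$
$k = 2047621$ ($k = 877181 + \left(97671 + 1072769\right) = 877181 + 1170440 = 2047621$)
$G = -481271$ ($G = -480162 - 1109 = -481271$)
$\frac{1}{k + V{\left(U \right)}} - G = \frac{1}{2047621 + 2 \left(-1791\right)} - -481271 = \frac{1}{2047621 - 3582} + 481271 = \frac{1}{2044039} + 481271 = \frac{983736693570}{2044039}$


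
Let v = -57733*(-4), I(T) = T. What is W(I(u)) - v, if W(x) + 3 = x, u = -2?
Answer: -230937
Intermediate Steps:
W(x) = -3 + x
v = 230932
W(I(u)) - v = (-3 - 2) - 1*230932 = -5 - 230932 = -230937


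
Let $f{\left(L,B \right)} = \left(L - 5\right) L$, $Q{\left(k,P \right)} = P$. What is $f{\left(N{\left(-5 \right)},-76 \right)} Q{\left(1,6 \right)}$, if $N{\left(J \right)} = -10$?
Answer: $900$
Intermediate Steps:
$f{\left(L,B \right)} = L \left(-5 + L\right)$ ($f{\left(L,B \right)} = \left(-5 + L\right) L = L \left(-5 + L\right)$)
$f{\left(N{\left(-5 \right)},-76 \right)} Q{\left(1,6 \right)} = - 10 \left(-5 - 10\right) 6 = \left(-10\right) \left(-15\right) 6 = 150 \cdot 6 = 900$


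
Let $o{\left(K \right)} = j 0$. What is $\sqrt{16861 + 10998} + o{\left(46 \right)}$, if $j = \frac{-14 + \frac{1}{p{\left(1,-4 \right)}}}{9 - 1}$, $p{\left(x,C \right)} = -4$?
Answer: $\sqrt{27859} \approx 166.91$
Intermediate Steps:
$j = - \frac{57}{32}$ ($j = \frac{-14 + \frac{1}{-4}}{9 - 1} = \frac{-14 - \frac{1}{4}}{8} = \left(- \frac{57}{4}\right) \frac{1}{8} = - \frac{57}{32} \approx -1.7813$)
$o{\left(K \right)} = 0$ ($o{\left(K \right)} = \left(- \frac{57}{32}\right) 0 = 0$)
$\sqrt{16861 + 10998} + o{\left(46 \right)} = \sqrt{16861 + 10998} + 0 = \sqrt{27859} + 0 = \sqrt{27859}$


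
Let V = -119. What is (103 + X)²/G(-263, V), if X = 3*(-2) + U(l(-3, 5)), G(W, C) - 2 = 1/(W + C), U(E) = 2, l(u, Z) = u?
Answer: 3743982/763 ≈ 4906.9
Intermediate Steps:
G(W, C) = 2 + 1/(C + W) (G(W, C) = 2 + 1/(W + C) = 2 + 1/(C + W))
X = -4 (X = 3*(-2) + 2 = -6 + 2 = -4)
(103 + X)²/G(-263, V) = (103 - 4)²/(((1 + 2*(-119) + 2*(-263))/(-119 - 263))) = 99²/(((1 - 238 - 526)/(-382))) = 9801/((-1/382*(-763))) = 9801/(763/382) = 9801*(382/763) = 3743982/763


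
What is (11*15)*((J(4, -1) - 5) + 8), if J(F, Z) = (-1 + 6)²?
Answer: 4620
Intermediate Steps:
J(F, Z) = 25 (J(F, Z) = 5² = 25)
(11*15)*((J(4, -1) - 5) + 8) = (11*15)*((25 - 5) + 8) = 165*(20 + 8) = 165*28 = 4620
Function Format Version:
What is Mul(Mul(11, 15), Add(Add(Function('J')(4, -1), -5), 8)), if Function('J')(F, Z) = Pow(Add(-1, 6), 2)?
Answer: 4620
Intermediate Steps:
Function('J')(F, Z) = 25 (Function('J')(F, Z) = Pow(5, 2) = 25)
Mul(Mul(11, 15), Add(Add(Function('J')(4, -1), -5), 8)) = Mul(Mul(11, 15), Add(Add(25, -5), 8)) = Mul(165, Add(20, 8)) = Mul(165, 28) = 4620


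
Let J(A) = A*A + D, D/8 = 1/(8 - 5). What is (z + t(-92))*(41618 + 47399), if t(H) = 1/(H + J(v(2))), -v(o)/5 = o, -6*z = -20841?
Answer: 9894684635/32 ≈ 3.0921e+8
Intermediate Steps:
D = 8/3 (D = 8/(8 - 5) = 8/3 ≈ 2.6667)
z = 6947/2 (z = -⅙*(-20841) = 6947/2 ≈ 3473.5)
v(o) = -5*o
J(A) = 8/3 + A² (J(A) = A*A + 8/3 = A² + 8/3 = 8/3 + A²)
t(H) = 1/(308/3 + H) (t(H) = 1/(H + (8/3 + (-5*2)²)) = 1/(H + (8/3 + (-10)²)) = 1/(H + (8/3 + 100)) = 1/(H + 308/3) = 1/(308/3 + H))
(z + t(-92))*(41618 + 47399) = (6947/2 + 3/(308 + 3*(-92)))*(41618 + 47399) = (6947/2 + 3/(308 - 276))*89017 = (6947/2 + 3/32)*89017 = (111155/32)*89017 = 9894684635/32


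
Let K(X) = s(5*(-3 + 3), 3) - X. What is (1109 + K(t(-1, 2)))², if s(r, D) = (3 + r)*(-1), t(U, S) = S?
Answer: 1218816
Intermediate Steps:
s(r, D) = -3 - r
K(X) = -3 - X (K(X) = (-3 - 5*(-3 + 3)) - X = (-3 - 5*0) - X = (-3 - 1*0) - X = (-3 + 0) - X = -3 - X)
(1109 + K(t(-1, 2)))² = (1109 + (-3 - 1*2))² = (1109 + (-3 - 2))² = (1109 - 5)² = 1104² = 1218816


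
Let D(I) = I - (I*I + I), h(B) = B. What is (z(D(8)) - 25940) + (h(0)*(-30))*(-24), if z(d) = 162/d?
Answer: -830161/32 ≈ -25943.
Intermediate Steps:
D(I) = -I² (D(I) = I - (I² + I) = I - (I + I²) = I + (-I - I²) = -I²)
(z(D(8)) - 25940) + (h(0)*(-30))*(-24) = (162/((-1*8²)) - 25940) + (0*(-30))*(-24) = (162/((-1*64)) - 25940) + 0*(-24) = (162/(-64) - 25940) + 0 = (162*(-1/64) - 25940) + 0 = (-81/32 - 25940) + 0 = -830161/32 + 0 = -830161/32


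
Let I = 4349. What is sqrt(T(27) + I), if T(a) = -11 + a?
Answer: 3*sqrt(485) ≈ 66.068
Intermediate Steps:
sqrt(T(27) + I) = sqrt((-11 + 27) + 4349) = sqrt(16 + 4349) = sqrt(4365) = 3*sqrt(485)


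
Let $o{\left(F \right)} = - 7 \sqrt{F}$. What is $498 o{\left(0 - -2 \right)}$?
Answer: $- 3486 \sqrt{2} \approx -4929.9$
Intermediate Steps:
$498 o{\left(0 - -2 \right)} = 498 \left(- 7 \sqrt{0 - -2}\right) = 498 \left(- 7 \sqrt{0 + 2}\right) = 498 \left(- 7 \sqrt{2}\right) = - 3486 \sqrt{2}$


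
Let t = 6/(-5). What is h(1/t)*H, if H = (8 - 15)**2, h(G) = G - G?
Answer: 0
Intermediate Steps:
t = -6/5 (t = 6*(-1/5) = -6/5 ≈ -1.2000)
h(G) = 0
H = 49 (H = (-7)**2 = 49)
h(1/t)*H = 0*49 = 0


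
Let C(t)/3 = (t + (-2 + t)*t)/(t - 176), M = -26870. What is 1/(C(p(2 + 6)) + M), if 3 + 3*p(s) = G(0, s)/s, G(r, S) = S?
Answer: -53/1424111 ≈ -3.7216e-5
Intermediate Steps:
p(s) = -⅔ (p(s) = -1 + (s/s)/3 = -1 + (⅓)*1 = -1 + ⅓ = -⅔)
C(t) = 3*(t + t*(-2 + t))/(-176 + t) (C(t) = 3*((t + (-2 + t)*t)/(t - 176)) = 3*((t + t*(-2 + t))/(-176 + t)) = 3*(t + t*(-2 + t))/(-176 + t))
1/(C(p(2 + 6)) + M) = 1/(3*(-⅔)*(-1 - ⅔)/(-176 - ⅔) - 26870) = 1/(3*(-⅔)*(-5/3)/(-530/3) - 26870) = 1/(3*(-⅔)*(-3/530)*(-5/3) - 26870) = 1/(-1/53 - 26870) = 1/(-1424111/53) = -53/1424111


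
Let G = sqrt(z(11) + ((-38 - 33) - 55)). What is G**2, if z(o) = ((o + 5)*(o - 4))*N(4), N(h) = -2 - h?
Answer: -798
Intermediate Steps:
z(o) = -6*(-4 + o)*(5 + o) (z(o) = ((o + 5)*(o - 4))*(-2 - 1*4) = ((5 + o)*(-4 + o))*(-2 - 4) = ((-4 + o)*(5 + o))*(-6) = -6*(-4 + o)*(5 + o))
G = I*sqrt(798) (G = sqrt((120 - 6*11 - 6*11**2) + ((-38 - 33) - 55)) = sqrt((120 - 66 - 6*121) + (-71 - 55)) = sqrt((120 - 66 - 726) - 126) = sqrt(-672 - 126) = sqrt(-798) = I*sqrt(798) ≈ 28.249*I)
G**2 = (I*sqrt(798))**2 = -798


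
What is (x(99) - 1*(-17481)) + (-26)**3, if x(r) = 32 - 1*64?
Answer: -127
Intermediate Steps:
x(r) = -32 (x(r) = 32 - 64 = -32)
(x(99) - 1*(-17481)) + (-26)**3 = (-32 - 1*(-17481)) + (-26)**3 = (-32 + 17481) - 17576 = 17449 - 17576 = -127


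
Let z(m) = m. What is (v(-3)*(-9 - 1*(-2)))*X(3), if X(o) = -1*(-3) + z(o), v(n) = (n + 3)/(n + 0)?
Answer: 0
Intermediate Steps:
v(n) = (3 + n)/n
X(o) = 3 + o (X(o) = -1*(-3) + o = 3 + o)
(v(-3)*(-9 - 1*(-2)))*X(3) = (((3 - 3)/(-3))*(-9 - 1*(-2)))*(3 + 3) = ((-⅓*0)*(-9 + 2))*6 = (0*(-7))*6 = 0*6 = 0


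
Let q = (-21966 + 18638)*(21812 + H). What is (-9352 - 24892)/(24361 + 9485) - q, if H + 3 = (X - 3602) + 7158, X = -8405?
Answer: 955182841118/16923 ≈ 5.6443e+7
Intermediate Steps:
H = -4852 (H = -3 + ((-8405 - 3602) + 7158) = -3 + (-12007 + 7158) = -3 - 4849 = -4852)
q = -56442880 (q = (-21966 + 18638)*(21812 - 4852) = -3328*16960 = -56442880)
(-9352 - 24892)/(24361 + 9485) - q = (-9352 - 24892)/(24361 + 9485) - 1*(-56442880) = -34244/33846 + 56442880 = -34244*1/33846 + 56442880 = -17122/16923 + 56442880 = 955182841118/16923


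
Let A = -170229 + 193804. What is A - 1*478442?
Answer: -454867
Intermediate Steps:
A = 23575
A - 1*478442 = 23575 - 1*478442 = 23575 - 478442 = -454867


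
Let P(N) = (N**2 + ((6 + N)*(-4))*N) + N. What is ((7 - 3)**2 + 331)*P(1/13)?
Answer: -104794/169 ≈ -620.08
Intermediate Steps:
P(N) = N + N**2 + N*(-24 - 4*N) (P(N) = (N**2 + (-24 - 4*N)*N) + N = (N**2 + N*(-24 - 4*N)) + N = N + N**2 + N*(-24 - 4*N))
((7 - 3)**2 + 331)*P(1/13) = ((7 - 3)**2 + 331)*(-1/13*(23 + 3*(1/13))) = (4**2 + 331)*(-1*(1/13)*(23 + 3*(1*(1/13)))) = (16 + 331)*(-1*1/13*(23 + 3*(1/13))) = 347*(-1*1/13*(23 + 3/13)) = 347*(-1*1/13*302/13) = 347*(-302/169) = -104794/169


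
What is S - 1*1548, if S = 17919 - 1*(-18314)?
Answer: 34685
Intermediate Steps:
S = 36233 (S = 17919 + 18314 = 36233)
S - 1*1548 = 36233 - 1*1548 = 36233 - 1548 = 34685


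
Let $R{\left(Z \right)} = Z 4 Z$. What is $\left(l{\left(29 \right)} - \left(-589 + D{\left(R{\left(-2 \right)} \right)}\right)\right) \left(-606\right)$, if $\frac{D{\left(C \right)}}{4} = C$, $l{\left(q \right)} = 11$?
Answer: $-324816$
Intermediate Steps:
$R{\left(Z \right)} = 4 Z^{2}$ ($R{\left(Z \right)} = 4 Z Z = 4 Z^{2}$)
$D{\left(C \right)} = 4 C$
$\left(l{\left(29 \right)} - \left(-589 + D{\left(R{\left(-2 \right)} \right)}\right)\right) \left(-606\right) = \left(11 + \left(\left(-1 + \left(96 - 4 \cdot 4 \left(-2\right)^{2}\right)\right) + 494\right)\right) \left(-606\right) = \left(11 + \left(\left(-1 + \left(96 - 4 \cdot 4 \cdot 4\right)\right) + 494\right)\right) \left(-606\right) = \left(11 + \left(\left(-1 + \left(96 - 4 \cdot 16\right)\right) + 494\right)\right) \left(-606\right) = \left(11 + \left(\left(-1 + \left(96 - 64\right)\right) + 494\right)\right) \left(-606\right) = \left(11 + \left(\left(-1 + 32\right) + 494\right)\right) \left(-606\right) = \left(11 + \left(31 + 494\right)\right) \left(-606\right) = \left(11 + 525\right) \left(-606\right) = 536 \left(-606\right) = -324816$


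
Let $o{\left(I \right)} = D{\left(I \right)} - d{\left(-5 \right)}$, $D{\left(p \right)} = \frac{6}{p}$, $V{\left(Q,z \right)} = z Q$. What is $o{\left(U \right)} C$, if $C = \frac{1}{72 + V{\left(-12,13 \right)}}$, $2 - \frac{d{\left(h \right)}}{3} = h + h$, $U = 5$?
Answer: $\frac{29}{70} \approx 0.41429$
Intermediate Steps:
$V{\left(Q,z \right)} = Q z$
$d{\left(h \right)} = 6 - 6 h$ ($d{\left(h \right)} = 6 - 3 \left(h + h\right) = 6 - 3 \cdot 2 h = 6 - 6 h$)
$C = - \frac{1}{84}$ ($C = \frac{1}{72 - 156} = \frac{1}{-84} = - \frac{1}{84} \approx -0.011905$)
$o{\left(I \right)} = -36 + \frac{6}{I}$ ($o{\left(I \right)} = \frac{6}{I} - \left(6 - -30\right) = \frac{6}{I} - \left(6 + 30\right) = \frac{6}{I} - 36 = -36 + \frac{6}{I}$)
$o{\left(U \right)} C = \left(-36 + \frac{6}{5}\right) \left(- \frac{1}{84}\right) = \left(- \frac{174}{5}\right) \left(- \frac{1}{84}\right) = \frac{29}{70}$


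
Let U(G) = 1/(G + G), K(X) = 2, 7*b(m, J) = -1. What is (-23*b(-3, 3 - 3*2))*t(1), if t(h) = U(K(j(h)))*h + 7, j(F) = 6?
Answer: 667/28 ≈ 23.821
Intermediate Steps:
b(m, J) = -⅐ (b(m, J) = (⅐)*(-1) = -⅐)
U(G) = 1/(2*G)
t(h) = 7 + h/4 (t(h) = ((½)/2)*h + 7 = ((½)*(½))*h + 7 = h/4 + 7 = 7 + h/4)
(-23*b(-3, 3 - 3*2))*t(1) = (-23*(-⅐))*(7 + (¼)*1) = 23*(7 + ¼)/7 = (23/7)*(29/4) = 667/28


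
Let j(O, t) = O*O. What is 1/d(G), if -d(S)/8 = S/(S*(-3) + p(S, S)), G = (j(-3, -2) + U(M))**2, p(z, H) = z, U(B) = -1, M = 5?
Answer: 1/4 ≈ 0.25000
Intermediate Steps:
j(O, t) = O**2
G = 64 (G = ((-3)**2 - 1)**2 = (9 - 1)**2 = 8**2 = 64)
d(S) = 4 (d(S) = -8*S/(S*(-3) + S) = -8*S/(-3*S + S) = -8*S/((-2*S)) = -8*S*(-1/(2*S)) = -8*(-1/2) = 4)
1/d(G) = 1/4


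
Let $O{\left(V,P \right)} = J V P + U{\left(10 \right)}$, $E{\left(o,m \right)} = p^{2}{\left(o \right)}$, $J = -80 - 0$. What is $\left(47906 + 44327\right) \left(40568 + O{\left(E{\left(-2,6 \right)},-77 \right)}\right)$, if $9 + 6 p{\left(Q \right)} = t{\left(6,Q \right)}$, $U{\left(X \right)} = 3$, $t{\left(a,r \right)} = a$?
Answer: $3884023863$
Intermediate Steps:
$J = -80$ ($J = -80 + 0 = -80$)
$p{\left(Q \right)} = - \frac{1}{2}$ ($p{\left(Q \right)} = - \frac{3}{2} + \frac{1}{6} \cdot 6 = - \frac{3}{2} + 1 = - \frac{1}{2}$)
$E{\left(o,m \right)} = \frac{1}{4}$ ($E{\left(o,m \right)} = \left(- \frac{1}{2}\right)^{2} = \frac{1}{4}$)
$O{\left(V,P \right)} = 3 - 80 P V$ ($O{\left(V,P \right)} = - 80 V P + 3 = - 80 P V + 3 = 3 - 80 P V$)
$\left(47906 + 44327\right) \left(40568 + O{\left(E{\left(-2,6 \right)},-77 \right)}\right) = \left(47906 + 44327\right) \left(40568 - \left(-3 - 1540\right)\right) = 92233 \left(40568 + \left(3 + 1540\right)\right) = 92233 \left(40568 + 1543\right) = 92233 \cdot 42111 = 3884023863$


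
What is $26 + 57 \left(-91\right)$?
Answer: $-5161$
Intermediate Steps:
$26 + 57 \left(-91\right) = 26 - 5187 = -5161$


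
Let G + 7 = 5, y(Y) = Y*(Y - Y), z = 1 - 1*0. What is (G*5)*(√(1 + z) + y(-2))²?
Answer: -20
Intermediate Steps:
z = 1 (z = 1 + 0 = 1)
y(Y) = 0 (y(Y) = Y*0 = 0)
G = -2 (G = -7 + 5 = -2)
(G*5)*(√(1 + z) + y(-2))² = (-2*5)*(√(1 + 1) + 0)² = -10*(√2 + 0)² = -10*(√2)² = -10*2 = -20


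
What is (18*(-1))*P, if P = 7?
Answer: -126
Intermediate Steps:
(18*(-1))*P = (18*(-1))*7 = -18*7 = -126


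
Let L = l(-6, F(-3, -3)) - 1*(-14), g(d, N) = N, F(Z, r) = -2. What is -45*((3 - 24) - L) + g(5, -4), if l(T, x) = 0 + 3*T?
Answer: 761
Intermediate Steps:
l(T, x) = 3*T
L = -4 (L = 3*(-6) - 1*(-14) = -18 + 14 = -4)
-45*((3 - 24) - L) + g(5, -4) = -45*((3 - 24) - 1*(-4)) - 4 = -45*(-21 + 4) - 4 = -45*(-17) - 4 = 765 - 4 = 761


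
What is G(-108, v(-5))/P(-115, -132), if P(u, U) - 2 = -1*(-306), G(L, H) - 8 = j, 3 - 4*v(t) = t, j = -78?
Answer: -5/22 ≈ -0.22727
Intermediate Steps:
v(t) = ¾ - t/4
G(L, H) = -70 (G(L, H) = 8 - 78 = -70)
P(u, U) = 308 (P(u, U) = 2 - 1*(-306) = 2 + 306 = 308)
G(-108, v(-5))/P(-115, -132) = -70/308 = -70*1/308 = -5/22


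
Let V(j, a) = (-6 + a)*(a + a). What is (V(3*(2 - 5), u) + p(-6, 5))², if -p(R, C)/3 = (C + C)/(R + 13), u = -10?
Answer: 4884100/49 ≈ 99676.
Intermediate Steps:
p(R, C) = -6*C/(13 + R) (p(R, C) = -3*(C + C)/(R + 13) = -3*2*C/(13 + R) = -6*C/(13 + R))
V(j, a) = 2*a*(-6 + a) (V(j, a) = (-6 + a)*(2*a) = 2*a*(-6 + a))
(V(3*(2 - 5), u) + p(-6, 5))² = (2*(-10)*(-6 - 10) - 6*5/(13 - 6))² = (2*(-10)*(-16) - 6*5/7)² = (320 - 6*5*⅐)² = (320 - 30/7)² = (2210/7)² = 4884100/49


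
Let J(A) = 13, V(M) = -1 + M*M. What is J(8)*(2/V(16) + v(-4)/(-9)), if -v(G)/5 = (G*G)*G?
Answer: -353522/765 ≈ -462.12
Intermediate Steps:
V(M) = -1 + M²
v(G) = -5*G³ (v(G) = -5*G*G*G = -5*G²*G = -5*G³)
J(8)*(2/V(16) + v(-4)/(-9)) = 13*(2/(-1 + 16²) - 5*(-4)³/(-9)) = 13*(2/(-1 + 256) - 5*(-64)*(-⅑)) = 13*(2/255 + 320*(-⅑)) = 13*(2*(1/255) - 320/9) = 13*(2/255 - 320/9) = 13*(-27194/765) = -353522/765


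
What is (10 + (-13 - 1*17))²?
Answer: 400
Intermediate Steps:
(10 + (-13 - 1*17))² = (10 + (-13 - 17))² = (10 - 30)² = (-20)² = 400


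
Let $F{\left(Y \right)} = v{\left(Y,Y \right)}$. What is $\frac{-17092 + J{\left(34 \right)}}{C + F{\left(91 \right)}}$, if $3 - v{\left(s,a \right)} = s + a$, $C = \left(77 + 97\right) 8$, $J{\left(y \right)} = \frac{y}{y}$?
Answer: $- \frac{17091}{1213} \approx -14.09$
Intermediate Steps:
$J{\left(y \right)} = 1$
$C = 1392$ ($C = 174 \cdot 8 = 1392$)
$v{\left(s,a \right)} = 3 - a - s$ ($v{\left(s,a \right)} = 3 - \left(s + a\right) = 3 - \left(a + s\right) = 3 - a - s$)
$F{\left(Y \right)} = 3 - 2 Y$ ($F{\left(Y \right)} = 3 - Y - Y = 3 - 2 Y$)
$\frac{-17092 + J{\left(34 \right)}}{C + F{\left(91 \right)}} = \frac{-17092 + 1}{1392 + \left(3 - 182\right)} = - \frac{17091}{1392 + \left(3 - 182\right)} = - \frac{17091}{1392 - 179} = - \frac{17091}{1213}$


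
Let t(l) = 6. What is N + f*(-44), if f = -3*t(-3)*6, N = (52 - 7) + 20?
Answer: 4817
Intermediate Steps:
N = 65 (N = 45 + 20 = 65)
f = -108 (f = -3*6*6 = -18*6 = -108)
N + f*(-44) = 65 - 108*(-44) = 65 + 4752 = 4817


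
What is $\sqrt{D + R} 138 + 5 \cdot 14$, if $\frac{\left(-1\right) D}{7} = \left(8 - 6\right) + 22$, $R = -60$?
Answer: $70 + 276 i \sqrt{57} \approx 70.0 + 2083.8 i$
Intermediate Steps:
$D = -168$ ($D = - 7 \left(\left(8 - 6\right) + 22\right) = - 7 \left(2 + 22\right) = \left(-7\right) 24 = -168$)
$\sqrt{D + R} 138 + 5 \cdot 14 = \sqrt{-168 - 60} \cdot 138 + 5 \cdot 14 = \sqrt{-228} \cdot 138 + 70 = 2 i \sqrt{57} \cdot 138 + 70 = 276 i \sqrt{57} + 70 = 70 + 276 i \sqrt{57}$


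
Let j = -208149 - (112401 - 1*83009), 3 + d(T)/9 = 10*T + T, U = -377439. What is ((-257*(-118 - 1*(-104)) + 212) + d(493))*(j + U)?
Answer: -32341798200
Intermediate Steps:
d(T) = -27 + 99*T (d(T) = -27 + 9*(10*T + T) = -27 + 9*(11*T) = -27 + 99*T)
j = -237541 (j = -208149 - (112401 - 83009) = -208149 - 1*29392 = -208149 - 29392 = -237541)
((-257*(-118 - 1*(-104)) + 212) + d(493))*(j + U) = ((-257*(-118 - 1*(-104)) + 212) + (-27 + 99*493))*(-237541 - 377439) = ((-257*(-118 + 104) + 212) + (-27 + 48807))*(-614980) = ((-257*(-14) + 212) + 48780)*(-614980) = ((3598 + 212) + 48780)*(-614980) = (3810 + 48780)*(-614980) = 52590*(-614980) = -32341798200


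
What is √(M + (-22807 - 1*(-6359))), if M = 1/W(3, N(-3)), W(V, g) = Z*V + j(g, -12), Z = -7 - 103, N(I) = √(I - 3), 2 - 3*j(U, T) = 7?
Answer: I*√16283934185/995 ≈ 128.25*I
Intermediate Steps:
j(U, T) = -5/3 (j(U, T) = ⅔ - ⅓*7 = ⅔ - 7/3 = -5/3)
N(I) = √(-3 + I)
Z = -110
W(V, g) = -5/3 - 110*V (W(V, g) = -110*V - 5/3 = -5/3 - 110*V)
M = -3/995 (M = 1/(-5/3 - 110*3) = 1/(-5/3 - 330) = 1/(-995/3) = -3/995 ≈ -0.0030151)
√(M + (-22807 - 1*(-6359))) = √(-3/995 + (-22807 - 1*(-6359))) = √(-3/995 + (-22807 + 6359)) = √(-3/995 - 16448) = √(-16365763/995) = I*√16283934185/995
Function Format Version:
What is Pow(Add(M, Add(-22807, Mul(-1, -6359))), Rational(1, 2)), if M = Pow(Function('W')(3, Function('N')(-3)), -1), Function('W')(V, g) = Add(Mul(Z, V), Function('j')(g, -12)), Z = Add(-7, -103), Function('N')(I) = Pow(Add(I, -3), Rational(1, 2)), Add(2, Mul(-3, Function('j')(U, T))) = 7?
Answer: Mul(Rational(1, 995), I, Pow(16283934185, Rational(1, 2))) ≈ Mul(128.25, I)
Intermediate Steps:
Function('j')(U, T) = Rational(-5, 3) (Function('j')(U, T) = Add(Rational(2, 3), Mul(Rational(-1, 3), 7)) = Add(Rational(2, 3), Rational(-7, 3)) = Rational(-5, 3))
Function('N')(I) = Pow(Add(-3, I), Rational(1, 2))
Z = -110
Function('W')(V, g) = Add(Rational(-5, 3), Mul(-110, V)) (Function('W')(V, g) = Add(Mul(-110, V), Rational(-5, 3)) = Add(Rational(-5, 3), Mul(-110, V)))
M = Rational(-3, 995) (M = Pow(Add(Rational(-5, 3), Mul(-110, 3)), -1) = Pow(Add(Rational(-5, 3), -330), -1) = Pow(Rational(-995, 3), -1) = Rational(-3, 995) ≈ -0.0030151)
Pow(Add(M, Add(-22807, Mul(-1, -6359))), Rational(1, 2)) = Pow(Add(Rational(-3, 995), Add(-22807, Mul(-1, -6359))), Rational(1, 2)) = Pow(Add(Rational(-3, 995), Add(-22807, 6359)), Rational(1, 2)) = Pow(Add(Rational(-3, 995), -16448), Rational(1, 2)) = Pow(Rational(-16365763, 995), Rational(1, 2)) = Mul(Rational(1, 995), I, Pow(16283934185, Rational(1, 2)))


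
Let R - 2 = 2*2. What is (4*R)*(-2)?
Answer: -48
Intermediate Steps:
R = 6 (R = 2 + 2*2 = 2 + 4 = 6)
(4*R)*(-2) = (4*6)*(-2) = 24*(-2) = -48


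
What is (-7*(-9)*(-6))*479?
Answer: -181062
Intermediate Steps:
(-7*(-9)*(-6))*479 = (63*(-6))*479 = -378*479 = -181062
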